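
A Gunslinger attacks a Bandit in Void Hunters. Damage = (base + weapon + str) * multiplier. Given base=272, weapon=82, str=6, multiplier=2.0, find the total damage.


Sum base + weapon + str = 272 + 82 + 6 = 360
Multiply by 2.0:
360 * 2.0 = 720.0

720.0 damage


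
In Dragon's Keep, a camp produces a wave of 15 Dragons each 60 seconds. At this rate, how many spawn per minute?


Spawns per minute = count * (60 / interval)
= 15 * (60 / 60)
= 15 * 1.0
= 15.0

15.0 per minute


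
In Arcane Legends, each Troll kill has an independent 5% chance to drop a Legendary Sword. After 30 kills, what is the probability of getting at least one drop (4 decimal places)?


P(at least one) = 1 - P(none) = 1 - (1-p)^n
p = 5/100 = 0.05
1 - p = 0.95
(1 - p)^30 = 0.95^30 = 0.214639
P(at least one) = 1 - 0.214639 = 0.7854

0.7854


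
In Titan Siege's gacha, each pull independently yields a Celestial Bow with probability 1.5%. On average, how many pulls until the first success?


Expected pulls for a geometric distribution = 1/p = 100 / rate%
= 100 / 1.5
= 66.67

66.67 pulls


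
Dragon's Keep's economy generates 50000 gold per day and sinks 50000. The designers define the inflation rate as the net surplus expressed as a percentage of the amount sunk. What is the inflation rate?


Net gold = 50000 - 50000 = 0
Inflation rate = net / sunk * 100 = 0 / 50000 * 100
= 0.0 * 100
= 0.00%

0.00%


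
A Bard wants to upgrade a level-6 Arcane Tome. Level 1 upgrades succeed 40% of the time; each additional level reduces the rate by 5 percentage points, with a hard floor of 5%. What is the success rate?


raw_rate = 40 - 5 * (6 - 1)
= 40 - 5 * 5
= 40 - 25
= 15
Apply floor: max(15, 5) = 15%

15%


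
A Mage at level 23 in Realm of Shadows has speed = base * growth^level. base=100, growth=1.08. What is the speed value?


value = base * growth^level
= 100 * 1.08^23
= 100 * 5.871464
= 587.15

587.15 speed


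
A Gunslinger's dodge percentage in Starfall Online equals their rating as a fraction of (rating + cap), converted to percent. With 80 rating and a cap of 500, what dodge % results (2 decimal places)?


dodge% = 80 / (80 + 500) * 100
= 80 / 580 * 100
= 0.137931 * 100
= 13.79%

13.79%


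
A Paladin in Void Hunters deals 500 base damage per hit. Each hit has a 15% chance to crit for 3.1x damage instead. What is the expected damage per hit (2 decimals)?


E[dmg] = base * (1 + crit_chance * (crit_mult - 1))
cc as decimal = 15/100 = 0.15
cm - 1 = 3.1 - 1 = 2.1
Bonus factor = 0.15 * 2.1 = 0.315
Total multiplier = 1 + 0.315 = 1.315
Expected damage = 500 * 1.315 = 657.50

657.50 damage


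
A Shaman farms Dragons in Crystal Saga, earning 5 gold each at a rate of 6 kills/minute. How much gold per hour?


Gold per minute = 5 * 6 = 30
Gold per hour = 30 * 60 = 1800

1800 gold/hour


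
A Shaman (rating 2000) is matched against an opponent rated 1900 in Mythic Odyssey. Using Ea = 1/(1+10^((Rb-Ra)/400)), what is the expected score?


Elo expected score: Ea = 1/(1 + 10^((Rb-Ra)/400))
Rb - Ra = 1900 - 2000 = -100
(Rb-Ra)/400 = -100/400 = -0.25
10^-0.25 = 0.562341
Ea = 1/(1 + 0.562341) = 1/1.562341 = 0.6401

0.6401


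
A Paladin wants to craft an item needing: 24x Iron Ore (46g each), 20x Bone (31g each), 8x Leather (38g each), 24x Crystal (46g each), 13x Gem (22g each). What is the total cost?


Cost breakdown:
  Iron Ore: 24 * 46 = 1104
  Bone: 20 * 31 = 620
  Leather: 8 * 38 = 304
  Crystal: 24 * 46 = 1104
  Gem: 13 * 22 = 286
Total = 1104 + 620 + 304 + 1104 + 286 = 3418

3418 gold


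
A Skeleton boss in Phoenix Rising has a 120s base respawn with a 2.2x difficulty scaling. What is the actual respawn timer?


Respawn time = base * multiplier
= 120 * 2.2
= 264.0 seconds

264.0 seconds


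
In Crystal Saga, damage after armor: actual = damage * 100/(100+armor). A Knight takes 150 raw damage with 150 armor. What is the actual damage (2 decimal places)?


actual = 150 * 100 / (100 + 150)
= 150 * 100 / 250
= 15000 / 250
= 60.00

60.00 damage


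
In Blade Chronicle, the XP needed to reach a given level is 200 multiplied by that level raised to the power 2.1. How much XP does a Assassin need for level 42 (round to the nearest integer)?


XP = 200 * level^2.1
Substitute level = 42:
XP = 200 * 42^2.1
= 200 * 2563.4421
= 512688

512688 XP


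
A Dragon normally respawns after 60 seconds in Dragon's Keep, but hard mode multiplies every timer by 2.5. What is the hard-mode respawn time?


Respawn time = base * multiplier
= 60 * 2.5
= 150.0 seconds

150.0 seconds


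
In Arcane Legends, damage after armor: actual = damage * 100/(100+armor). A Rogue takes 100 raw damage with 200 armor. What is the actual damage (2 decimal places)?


actual = 100 * 100 / (100 + 200)
= 100 * 100 / 300
= 10000 / 300
= 33.33

33.33 damage


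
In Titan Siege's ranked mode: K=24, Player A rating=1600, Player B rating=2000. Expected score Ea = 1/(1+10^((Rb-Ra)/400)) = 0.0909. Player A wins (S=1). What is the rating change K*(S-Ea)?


Elo update: delta = K * (S - Ea), where S = 1 (wins)
S - Ea = 1 - 0.0909 = 0.9091
Rating change = 24 * 0.9091
= 21.82

21.82 rating points


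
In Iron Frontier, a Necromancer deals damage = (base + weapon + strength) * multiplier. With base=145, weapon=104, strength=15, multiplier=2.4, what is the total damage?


Sum base + weapon + str = 145 + 104 + 15 = 264
Multiply by 2.4:
264 * 2.4 = 633.6

633.6 damage


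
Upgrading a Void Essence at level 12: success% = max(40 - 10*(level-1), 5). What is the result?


raw_rate = 40 - 10 * (12 - 1)
= 40 - 10 * 11
= 40 - 110
= -70
Apply floor: max(-70, 5) = 5%

5%


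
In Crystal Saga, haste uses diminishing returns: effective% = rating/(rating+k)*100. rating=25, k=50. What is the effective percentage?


effective% = rating / (rating + k) * 100
= 25 / (25 + 50) * 100
= 25 / 75 * 100
= 0.333333 * 100
= 33.33%

33.33%


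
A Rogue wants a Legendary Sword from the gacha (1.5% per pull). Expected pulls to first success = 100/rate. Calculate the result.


Expected pulls for a geometric distribution = 1/p = 100 / rate%
= 100 / 1.5
= 66.67

66.67 pulls


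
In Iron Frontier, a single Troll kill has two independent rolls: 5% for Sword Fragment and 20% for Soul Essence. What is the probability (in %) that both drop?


For independent events, P(both) = P(A) * P(B)
= 5% * 20%
= 100 / 100 %
= 1.0%

1.0%


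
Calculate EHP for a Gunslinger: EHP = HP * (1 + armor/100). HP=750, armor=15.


EHP = 750 * (1 + 15/100)
= 750 * (1 + 0.15)
= 750 * 1.15
= 862.5

862.5 EHP


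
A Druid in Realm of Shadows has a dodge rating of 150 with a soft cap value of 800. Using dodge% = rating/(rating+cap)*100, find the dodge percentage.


dodge% = 150 / (150 + 800) * 100
= 150 / 950 * 100
= 0.157895 * 100
= 15.79%

15.79%


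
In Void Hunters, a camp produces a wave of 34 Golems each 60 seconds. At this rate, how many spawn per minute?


Spawns per minute = count * (60 / interval)
= 34 * (60 / 60)
= 34 * 1.0
= 34.0

34.0 per minute


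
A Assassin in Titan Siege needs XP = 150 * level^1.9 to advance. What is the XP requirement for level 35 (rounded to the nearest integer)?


XP = 150 * level^1.9
Substitute level = 35:
XP = 150 * 35^1.9
= 150 * 858.4782
= 128772

128772 XP


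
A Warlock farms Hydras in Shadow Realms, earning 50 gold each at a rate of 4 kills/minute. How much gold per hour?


Gold per minute = 50 * 4 = 200
Gold per hour = 200 * 60 = 12000

12000 gold/hour


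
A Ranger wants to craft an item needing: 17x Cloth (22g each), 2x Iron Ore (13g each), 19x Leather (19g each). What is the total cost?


Cost breakdown:
  Cloth: 17 * 22 = 374
  Iron Ore: 2 * 13 = 26
  Leather: 19 * 19 = 361
Total = 374 + 26 + 361 = 761

761 gold


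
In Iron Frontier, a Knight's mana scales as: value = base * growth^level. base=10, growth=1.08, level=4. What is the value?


value = base * growth^level
= 10 * 1.08^4
= 10 * 1.360489
= 13.60

13.60 mana


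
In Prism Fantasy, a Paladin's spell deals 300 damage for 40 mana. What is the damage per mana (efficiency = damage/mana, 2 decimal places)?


Efficiency = damage / mana
= 300 / 40
= 7.50

7.50 dmg/mana


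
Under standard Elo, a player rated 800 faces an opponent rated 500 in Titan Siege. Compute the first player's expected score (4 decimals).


Elo expected score: Ea = 1/(1 + 10^((Rb-Ra)/400))
Rb - Ra = 500 - 800 = -300
(Rb-Ra)/400 = -300/400 = -0.75
10^-0.75 = 0.177828
Ea = 1/(1 + 0.177828) = 1/1.177828 = 0.8490

0.8490


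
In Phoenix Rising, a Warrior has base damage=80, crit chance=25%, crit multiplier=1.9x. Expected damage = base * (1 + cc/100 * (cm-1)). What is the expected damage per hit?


E[dmg] = base * (1 + crit_chance * (crit_mult - 1))
cc as decimal = 25/100 = 0.25
cm - 1 = 1.9 - 1 = 0.9
Bonus factor = 0.25 * 0.9 = 0.225
Total multiplier = 1 + 0.225 = 1.225
Expected damage = 80 * 1.225 = 98.00

98.00 damage


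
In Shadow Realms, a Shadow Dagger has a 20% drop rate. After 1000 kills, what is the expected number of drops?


Expected drops = kills * (drop_rate / 100)
= 1000 * (20 / 100)
= 1000 * 0.2
= 200.0

200.0 drops


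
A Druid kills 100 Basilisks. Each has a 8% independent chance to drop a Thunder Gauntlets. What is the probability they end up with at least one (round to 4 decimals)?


P(at least one) = 1 - P(none) = 1 - (1-p)^n
p = 8/100 = 0.08
1 - p = 0.92
(1 - p)^100 = 0.92^100 = 0.000239
P(at least one) = 1 - 0.000239 = 0.9998

0.9998


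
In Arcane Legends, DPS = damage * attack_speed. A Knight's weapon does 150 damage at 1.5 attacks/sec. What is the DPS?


DPS = damage * attack_speed
= 150 * 1.5
= 225.0

225.0 DPS


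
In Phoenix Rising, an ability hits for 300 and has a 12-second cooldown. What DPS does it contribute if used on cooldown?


DPS = damage / cooldown
= 300 / 12
= 25.00

25.00 DPS


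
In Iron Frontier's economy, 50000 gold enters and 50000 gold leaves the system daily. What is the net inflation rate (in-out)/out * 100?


Net gold = 50000 - 50000 = 0
Inflation rate = net / sunk * 100 = 0 / 50000 * 100
= 0.0 * 100
= 0.00%

0.00%


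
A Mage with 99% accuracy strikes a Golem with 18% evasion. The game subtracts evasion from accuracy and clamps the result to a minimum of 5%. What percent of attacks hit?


accuracy - evasion = 99 - 18 = 81
Apply floor: max(81, 5) = 81
Hit chance = 81%

81%


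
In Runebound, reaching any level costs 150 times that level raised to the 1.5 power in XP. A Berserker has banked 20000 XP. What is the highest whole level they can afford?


XP = 150 * level^1.5, so level = (XP / 150)^(1/1.5)
= (20000 / 150)^(1/1.5)
= 133.3333^0.6667
= 26.0991
Floor: level = 26

level 26


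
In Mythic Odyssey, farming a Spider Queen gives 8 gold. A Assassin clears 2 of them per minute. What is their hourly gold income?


Gold per minute = 8 * 2 = 16
Gold per hour = 16 * 60 = 960

960 gold/hour


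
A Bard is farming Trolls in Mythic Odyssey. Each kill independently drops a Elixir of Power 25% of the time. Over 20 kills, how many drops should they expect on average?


Expected drops = kills * (drop_rate / 100)
= 20 * (25 / 100)
= 20 * 0.25
= 5.0

5.0 drops


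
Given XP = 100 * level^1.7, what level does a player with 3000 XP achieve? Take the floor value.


XP = 100 * level^1.7, so level = (XP / 100)^(1/1.7)
= (3000 / 100)^(1/1.7)
= 30.0^0.5882
= 7.3943
Floor: level = 7

level 7


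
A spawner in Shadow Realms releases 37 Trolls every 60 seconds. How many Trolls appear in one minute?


Spawns per minute = count * (60 / interval)
= 37 * (60 / 60)
= 37 * 1.0
= 37.0

37.0 per minute


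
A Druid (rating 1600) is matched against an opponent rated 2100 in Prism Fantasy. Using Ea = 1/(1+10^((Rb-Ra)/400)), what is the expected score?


Elo expected score: Ea = 1/(1 + 10^((Rb-Ra)/400))
Rb - Ra = 2100 - 1600 = 500
(Rb-Ra)/400 = 500/400 = 1.25
10^1.25 = 17.782794
Ea = 1/(1 + 17.782794) = 1/18.782794 = 0.0532

0.0532


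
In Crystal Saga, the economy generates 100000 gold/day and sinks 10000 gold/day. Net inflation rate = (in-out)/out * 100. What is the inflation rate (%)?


Net gold = 100000 - 10000 = 90000
Inflation rate = net / sunk * 100 = 90000 / 10000 * 100
= 9.0 * 100
= 900.00%

900.00%


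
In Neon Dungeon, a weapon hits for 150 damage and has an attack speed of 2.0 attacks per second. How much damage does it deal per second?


DPS = damage * attack_speed
= 150 * 2.0
= 300.0

300.0 DPS


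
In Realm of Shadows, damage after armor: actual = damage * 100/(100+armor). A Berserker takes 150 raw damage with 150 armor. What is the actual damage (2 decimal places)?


actual = 150 * 100 / (100 + 150)
= 150 * 100 / 250
= 15000 / 250
= 60.00

60.00 damage


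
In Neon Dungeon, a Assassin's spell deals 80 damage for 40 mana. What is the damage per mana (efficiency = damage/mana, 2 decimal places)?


Efficiency = damage / mana
= 80 / 40
= 2.00

2.00 dmg/mana


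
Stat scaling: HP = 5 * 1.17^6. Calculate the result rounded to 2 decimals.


value = base * growth^level
= 5 * 1.17^6
= 5 * 2.565164
= 12.83

12.83 HP


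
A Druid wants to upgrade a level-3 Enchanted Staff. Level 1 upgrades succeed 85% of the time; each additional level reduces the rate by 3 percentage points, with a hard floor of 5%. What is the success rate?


raw_rate = 85 - 3 * (3 - 1)
= 85 - 3 * 2
= 85 - 6
= 79
Apply floor: max(79, 5) = 79%

79%


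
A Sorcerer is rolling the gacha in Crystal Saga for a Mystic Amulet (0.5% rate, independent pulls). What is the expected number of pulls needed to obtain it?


Expected pulls for a geometric distribution = 1/p = 100 / rate%
= 100 / 0.5
= 200.0

200.0 pulls


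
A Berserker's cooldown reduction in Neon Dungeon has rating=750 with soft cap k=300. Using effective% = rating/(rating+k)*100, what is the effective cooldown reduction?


effective% = rating / (rating + k) * 100
= 750 / (750 + 300) * 100
= 750 / 1050 * 100
= 0.714286 * 100
= 71.43%

71.43%


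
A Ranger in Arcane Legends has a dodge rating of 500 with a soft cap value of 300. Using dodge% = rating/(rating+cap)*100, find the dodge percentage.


dodge% = 500 / (500 + 300) * 100
= 500 / 800 * 100
= 0.625 * 100
= 62.50%

62.50%


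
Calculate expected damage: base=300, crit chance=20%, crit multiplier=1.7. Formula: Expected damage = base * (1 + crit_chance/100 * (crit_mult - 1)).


E[dmg] = base * (1 + crit_chance * (crit_mult - 1))
cc as decimal = 20/100 = 0.2
cm - 1 = 1.7 - 1 = 0.7
Bonus factor = 0.2 * 0.7 = 0.14
Total multiplier = 1 + 0.14 = 1.14
Expected damage = 300 * 1.14 = 342.00

342.00 damage


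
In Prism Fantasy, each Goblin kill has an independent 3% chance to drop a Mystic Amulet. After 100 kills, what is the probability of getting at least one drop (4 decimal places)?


P(at least one) = 1 - P(none) = 1 - (1-p)^n
p = 3/100 = 0.03
1 - p = 0.97
(1 - p)^100 = 0.97^100 = 0.047553
P(at least one) = 1 - 0.047553 = 0.9524

0.9524


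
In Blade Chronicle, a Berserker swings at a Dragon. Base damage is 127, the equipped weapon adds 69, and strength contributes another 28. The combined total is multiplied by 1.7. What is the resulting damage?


Sum base + weapon + str = 127 + 69 + 28 = 224
Multiply by 1.7:
224 * 1.7 = 380.8

380.8 damage


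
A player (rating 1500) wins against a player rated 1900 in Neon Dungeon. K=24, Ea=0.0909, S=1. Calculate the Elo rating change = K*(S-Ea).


Elo update: delta = K * (S - Ea), where S = 1 (wins)
S - Ea = 1 - 0.0909 = 0.9091
Rating change = 24 * 0.9091
= 21.82

21.82 rating points


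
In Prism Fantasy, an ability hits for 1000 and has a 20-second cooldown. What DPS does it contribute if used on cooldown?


DPS = damage / cooldown
= 1000 / 20
= 50.00

50.00 DPS


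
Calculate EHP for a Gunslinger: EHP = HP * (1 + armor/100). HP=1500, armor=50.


EHP = 1500 * (1 + 50/100)
= 1500 * (1 + 0.5)
= 1500 * 1.5
= 2250.0

2250.0 EHP


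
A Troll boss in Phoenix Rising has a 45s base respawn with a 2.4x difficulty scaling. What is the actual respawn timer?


Respawn time = base * multiplier
= 45 * 2.4
= 108.0 seconds

108.0 seconds


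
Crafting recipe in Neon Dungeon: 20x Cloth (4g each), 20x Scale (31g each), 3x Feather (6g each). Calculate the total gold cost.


Cost breakdown:
  Cloth: 20 * 4 = 80
  Scale: 20 * 31 = 620
  Feather: 3 * 6 = 18
Total = 80 + 620 + 18 = 718

718 gold


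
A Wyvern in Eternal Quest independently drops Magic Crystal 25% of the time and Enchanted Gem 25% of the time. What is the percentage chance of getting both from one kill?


For independent events, P(both) = P(A) * P(B)
= 25% * 25%
= 625 / 100 %
= 6.25%

6.25%


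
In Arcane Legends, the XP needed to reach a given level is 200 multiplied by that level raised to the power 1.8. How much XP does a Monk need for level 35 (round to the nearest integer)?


XP = 200 * level^1.8
Substitute level = 35:
XP = 200 * 35^1.8
= 200 * 601.6203
= 120324

120324 XP


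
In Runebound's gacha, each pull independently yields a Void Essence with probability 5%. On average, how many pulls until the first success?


Expected pulls for a geometric distribution = 1/p = 100 / rate%
= 100 / 5
= 20.0

20.0 pulls


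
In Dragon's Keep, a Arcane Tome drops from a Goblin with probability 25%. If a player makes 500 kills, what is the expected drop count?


Expected drops = kills * (drop_rate / 100)
= 500 * (25 / 100)
= 500 * 0.25
= 125.0

125.0 drops


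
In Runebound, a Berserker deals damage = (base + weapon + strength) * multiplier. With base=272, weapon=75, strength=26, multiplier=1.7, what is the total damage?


Sum base + weapon + str = 272 + 75 + 26 = 373
Multiply by 1.7:
373 * 1.7 = 634.1

634.1 damage


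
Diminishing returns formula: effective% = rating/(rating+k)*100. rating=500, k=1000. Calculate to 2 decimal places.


effective% = rating / (rating + k) * 100
= 500 / (500 + 1000) * 100
= 500 / 1500 * 100
= 0.333333 * 100
= 33.33%

33.33%


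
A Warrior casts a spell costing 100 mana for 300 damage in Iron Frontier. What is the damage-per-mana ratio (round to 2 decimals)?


Efficiency = damage / mana
= 300 / 100
= 3.00

3.00 dmg/mana


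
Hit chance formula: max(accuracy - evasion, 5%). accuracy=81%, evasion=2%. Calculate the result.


accuracy - evasion = 81 - 2 = 79
Apply floor: max(79, 5) = 79
Hit chance = 79%

79%


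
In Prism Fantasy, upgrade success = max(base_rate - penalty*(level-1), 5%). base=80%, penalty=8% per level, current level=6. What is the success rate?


raw_rate = 80 - 8 * (6 - 1)
= 80 - 8 * 5
= 80 - 40
= 40
Apply floor: max(40, 5) = 40%

40%


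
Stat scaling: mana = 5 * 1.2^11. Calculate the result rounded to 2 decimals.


value = base * growth^level
= 5 * 1.2^11
= 5 * 7.430084
= 37.15

37.15 mana


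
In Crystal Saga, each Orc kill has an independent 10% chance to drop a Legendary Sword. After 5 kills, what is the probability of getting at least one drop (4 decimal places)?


P(at least one) = 1 - P(none) = 1 - (1-p)^n
p = 10/100 = 0.1
1 - p = 0.9
(1 - p)^5 = 0.9^5 = 0.590490
P(at least one) = 1 - 0.590490 = 0.4095

0.4095


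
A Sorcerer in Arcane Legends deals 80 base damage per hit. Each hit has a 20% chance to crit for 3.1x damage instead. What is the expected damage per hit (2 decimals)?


E[dmg] = base * (1 + crit_chance * (crit_mult - 1))
cc as decimal = 20/100 = 0.2
cm - 1 = 3.1 - 1 = 2.1
Bonus factor = 0.2 * 2.1 = 0.42
Total multiplier = 1 + 0.42 = 1.42
Expected damage = 80 * 1.42 = 113.60

113.60 damage


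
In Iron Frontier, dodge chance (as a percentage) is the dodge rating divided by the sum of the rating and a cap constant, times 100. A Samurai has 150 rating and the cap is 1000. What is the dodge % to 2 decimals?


dodge% = 150 / (150 + 1000) * 100
= 150 / 1150 * 100
= 0.130435 * 100
= 13.04%

13.04%


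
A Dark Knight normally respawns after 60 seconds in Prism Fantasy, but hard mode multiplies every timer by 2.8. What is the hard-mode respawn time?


Respawn time = base * multiplier
= 60 * 2.8
= 168.0 seconds

168.0 seconds


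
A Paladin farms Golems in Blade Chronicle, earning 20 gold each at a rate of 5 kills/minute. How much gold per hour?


Gold per minute = 20 * 5 = 100
Gold per hour = 100 * 60 = 6000

6000 gold/hour


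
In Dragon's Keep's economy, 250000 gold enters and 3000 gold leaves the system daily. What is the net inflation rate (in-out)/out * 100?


Net gold = 250000 - 3000 = 247000
Inflation rate = net / sunk * 100 = 247000 / 3000 * 100
= 82.333333 * 100
= 8233.33%

8233.33%


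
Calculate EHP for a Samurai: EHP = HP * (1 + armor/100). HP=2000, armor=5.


EHP = 2000 * (1 + 5/100)
= 2000 * (1 + 0.05)
= 2000 * 1.05
= 2100.0

2100.0 EHP


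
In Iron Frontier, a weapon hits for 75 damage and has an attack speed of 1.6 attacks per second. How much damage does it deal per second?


DPS = damage * attack_speed
= 75 * 1.6
= 120.0

120.0 DPS


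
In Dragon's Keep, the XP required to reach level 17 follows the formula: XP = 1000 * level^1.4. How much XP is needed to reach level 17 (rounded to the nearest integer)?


XP = 1000 * level^1.4
Substitute level = 17:
XP = 1000 * 17^1.4
= 1000 * 52.7993
= 52799

52799 XP


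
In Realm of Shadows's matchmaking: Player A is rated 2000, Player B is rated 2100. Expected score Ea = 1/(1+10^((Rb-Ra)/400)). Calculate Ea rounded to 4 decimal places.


Elo expected score: Ea = 1/(1 + 10^((Rb-Ra)/400))
Rb - Ra = 2100 - 2000 = 100
(Rb-Ra)/400 = 100/400 = 0.25
10^0.25 = 1.778279
Ea = 1/(1 + 1.778279) = 1/2.778279 = 0.3599

0.3599


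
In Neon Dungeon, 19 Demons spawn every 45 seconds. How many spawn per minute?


Spawns per minute = count * (60 / interval)
= 19 * (60 / 45)
= 19 * 1.3333
= 25.33

25.33 per minute


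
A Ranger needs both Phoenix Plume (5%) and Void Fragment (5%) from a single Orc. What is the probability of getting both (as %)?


For independent events, P(both) = P(A) * P(B)
= 5% * 5%
= 25 / 100 %
= 0.25%

0.25%


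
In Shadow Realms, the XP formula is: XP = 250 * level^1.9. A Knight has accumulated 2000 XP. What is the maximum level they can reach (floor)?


XP = 250 * level^1.9, so level = (XP / 250)^(1/1.9)
= (2000 / 250)^(1/1.9)
= 8.0^0.5263
= 2.9875
Floor: level = 2

level 2


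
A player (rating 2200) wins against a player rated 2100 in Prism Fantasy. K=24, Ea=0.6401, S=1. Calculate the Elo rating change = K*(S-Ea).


Elo update: delta = K * (S - Ea), where S = 1 (wins)
S - Ea = 1 - 0.6401 = 0.3599
Rating change = 24 * 0.3599
= 8.64

8.64 rating points


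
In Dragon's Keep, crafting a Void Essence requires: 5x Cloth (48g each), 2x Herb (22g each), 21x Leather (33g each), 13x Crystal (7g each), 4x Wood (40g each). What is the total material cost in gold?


Cost breakdown:
  Cloth: 5 * 48 = 240
  Herb: 2 * 22 = 44
  Leather: 21 * 33 = 693
  Crystal: 13 * 7 = 91
  Wood: 4 * 40 = 160
Total = 240 + 44 + 693 + 91 + 160 = 1228

1228 gold


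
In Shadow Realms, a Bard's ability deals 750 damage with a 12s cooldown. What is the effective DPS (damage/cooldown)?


DPS = damage / cooldown
= 750 / 12
= 62.50

62.50 DPS


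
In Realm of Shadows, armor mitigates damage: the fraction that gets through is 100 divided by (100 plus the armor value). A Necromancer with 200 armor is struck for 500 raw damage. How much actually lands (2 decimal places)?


actual = 500 * 100 / (100 + 200)
= 500 * 100 / 300
= 50000 / 300
= 166.67

166.67 damage


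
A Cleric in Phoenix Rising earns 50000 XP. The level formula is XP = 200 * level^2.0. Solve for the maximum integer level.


XP = 200 * level^2.0, so level = (XP / 200)^(1/2.0)
= (50000 / 200)^(1/2.0)
= 250.0^0.5
= 15.8114
Floor: level = 15

level 15


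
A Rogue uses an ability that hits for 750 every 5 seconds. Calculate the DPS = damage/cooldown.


DPS = damage / cooldown
= 750 / 5
= 150.00

150.00 DPS


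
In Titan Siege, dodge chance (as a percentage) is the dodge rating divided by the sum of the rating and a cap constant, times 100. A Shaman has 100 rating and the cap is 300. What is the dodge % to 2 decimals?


dodge% = 100 / (100 + 300) * 100
= 100 / 400 * 100
= 0.25 * 100
= 25.00%

25.00%


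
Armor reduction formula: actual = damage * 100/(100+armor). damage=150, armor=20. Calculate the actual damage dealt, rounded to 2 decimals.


actual = 150 * 100 / (100 + 20)
= 150 * 100 / 120
= 15000 / 120
= 125.00

125.00 damage


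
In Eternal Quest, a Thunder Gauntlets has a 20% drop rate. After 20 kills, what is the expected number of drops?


Expected drops = kills * (drop_rate / 100)
= 20 * (20 / 100)
= 20 * 0.2
= 4.0

4.0 drops


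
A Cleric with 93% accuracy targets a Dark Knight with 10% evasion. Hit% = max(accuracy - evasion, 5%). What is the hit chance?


accuracy - evasion = 93 - 10 = 83
Apply floor: max(83, 5) = 83
Hit chance = 83%

83%


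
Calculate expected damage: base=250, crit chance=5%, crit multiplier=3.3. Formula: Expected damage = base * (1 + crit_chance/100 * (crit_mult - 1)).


E[dmg] = base * (1 + crit_chance * (crit_mult - 1))
cc as decimal = 5/100 = 0.05
cm - 1 = 3.3 - 1 = 2.3
Bonus factor = 0.05 * 2.3 = 0.115
Total multiplier = 1 + 0.115 = 1.115
Expected damage = 250 * 1.115 = 278.75

278.75 damage


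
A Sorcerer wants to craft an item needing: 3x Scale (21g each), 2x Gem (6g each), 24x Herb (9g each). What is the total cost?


Cost breakdown:
  Scale: 3 * 21 = 63
  Gem: 2 * 6 = 12
  Herb: 24 * 9 = 216
Total = 63 + 12 + 216 = 291

291 gold


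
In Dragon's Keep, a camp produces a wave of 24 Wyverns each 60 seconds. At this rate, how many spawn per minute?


Spawns per minute = count * (60 / interval)
= 24 * (60 / 60)
= 24 * 1.0
= 24.0

24.0 per minute


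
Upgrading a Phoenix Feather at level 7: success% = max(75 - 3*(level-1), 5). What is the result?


raw_rate = 75 - 3 * (7 - 1)
= 75 - 3 * 6
= 75 - 18
= 57
Apply floor: max(57, 5) = 57%

57%


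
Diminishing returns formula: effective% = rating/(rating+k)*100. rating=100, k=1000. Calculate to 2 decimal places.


effective% = rating / (rating + k) * 100
= 100 / (100 + 1000) * 100
= 100 / 1100 * 100
= 0.090909 * 100
= 9.09%

9.09%


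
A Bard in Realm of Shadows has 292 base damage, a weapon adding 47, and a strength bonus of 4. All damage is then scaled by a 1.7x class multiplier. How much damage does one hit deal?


Sum base + weapon + str = 292 + 47 + 4 = 343
Multiply by 1.7:
343 * 1.7 = 583.1

583.1 damage


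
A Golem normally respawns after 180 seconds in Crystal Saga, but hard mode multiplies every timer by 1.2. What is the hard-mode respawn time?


Respawn time = base * multiplier
= 180 * 1.2
= 216.0 seconds

216.0 seconds


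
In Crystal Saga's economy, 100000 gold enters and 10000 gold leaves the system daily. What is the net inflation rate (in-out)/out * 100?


Net gold = 100000 - 10000 = 90000
Inflation rate = net / sunk * 100 = 90000 / 10000 * 100
= 9.0 * 100
= 900.00%

900.00%


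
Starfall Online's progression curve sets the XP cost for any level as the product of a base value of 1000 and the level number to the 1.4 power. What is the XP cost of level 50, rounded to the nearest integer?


XP = 1000 * level^1.4
Substitute level = 50:
XP = 1000 * 50^1.4
= 1000 * 239.0881
= 239088

239088 XP


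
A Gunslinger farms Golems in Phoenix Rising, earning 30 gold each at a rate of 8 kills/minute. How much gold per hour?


Gold per minute = 30 * 8 = 240
Gold per hour = 240 * 60 = 14400

14400 gold/hour


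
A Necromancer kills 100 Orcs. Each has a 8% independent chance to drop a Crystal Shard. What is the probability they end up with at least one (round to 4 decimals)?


P(at least one) = 1 - P(none) = 1 - (1-p)^n
p = 8/100 = 0.08
1 - p = 0.92
(1 - p)^100 = 0.92^100 = 0.000239
P(at least one) = 1 - 0.000239 = 0.9998

0.9998


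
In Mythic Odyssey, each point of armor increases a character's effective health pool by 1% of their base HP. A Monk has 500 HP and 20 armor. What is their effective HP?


EHP = 500 * (1 + 20/100)
= 500 * (1 + 0.2)
= 500 * 1.2
= 600.0

600.0 EHP


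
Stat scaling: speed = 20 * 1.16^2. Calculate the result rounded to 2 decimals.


value = base * growth^level
= 20 * 1.16^2
= 20 * 1.3456
= 26.91

26.91 speed


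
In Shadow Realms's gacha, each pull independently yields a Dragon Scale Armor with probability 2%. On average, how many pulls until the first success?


Expected pulls for a geometric distribution = 1/p = 100 / rate%
= 100 / 2
= 50.0

50.0 pulls


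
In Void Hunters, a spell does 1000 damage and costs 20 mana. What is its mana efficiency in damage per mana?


Efficiency = damage / mana
= 1000 / 20
= 50.00

50.00 dmg/mana


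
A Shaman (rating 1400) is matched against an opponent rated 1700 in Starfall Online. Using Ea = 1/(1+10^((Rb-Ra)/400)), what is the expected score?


Elo expected score: Ea = 1/(1 + 10^((Rb-Ra)/400))
Rb - Ra = 1700 - 1400 = 300
(Rb-Ra)/400 = 300/400 = 0.75
10^0.75 = 5.623413
Ea = 1/(1 + 5.623413) = 1/6.623413 = 0.1510

0.1510


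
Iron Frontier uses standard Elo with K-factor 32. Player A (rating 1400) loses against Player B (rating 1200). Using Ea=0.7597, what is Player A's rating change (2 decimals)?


Elo update: delta = K * (S - Ea), where S = 0 (loses)
S - Ea = 0 - 0.7597 = -0.7597
Rating change = 32 * -0.7597
= -24.31

-24.31 rating points


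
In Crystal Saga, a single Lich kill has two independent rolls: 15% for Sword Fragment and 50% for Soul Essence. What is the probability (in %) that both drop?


For independent events, P(both) = P(A) * P(B)
= 15% * 50%
= 750 / 100 %
= 7.5%

7.5%


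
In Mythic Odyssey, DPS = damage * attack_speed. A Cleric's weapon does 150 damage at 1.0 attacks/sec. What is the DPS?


DPS = damage * attack_speed
= 150 * 1.0
= 150.0

150.0 DPS


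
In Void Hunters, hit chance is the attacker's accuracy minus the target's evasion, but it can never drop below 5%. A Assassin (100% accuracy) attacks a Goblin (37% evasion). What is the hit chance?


accuracy - evasion = 100 - 37 = 63
Apply floor: max(63, 5) = 63
Hit chance = 63%

63%


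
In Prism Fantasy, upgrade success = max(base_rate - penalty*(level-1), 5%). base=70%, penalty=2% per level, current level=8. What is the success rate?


raw_rate = 70 - 2 * (8 - 1)
= 70 - 2 * 7
= 70 - 14
= 56
Apply floor: max(56, 5) = 56%

56%


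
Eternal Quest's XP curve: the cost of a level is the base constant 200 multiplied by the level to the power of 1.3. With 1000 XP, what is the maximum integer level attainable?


XP = 200 * level^1.3, so level = (XP / 200)^(1/1.3)
= (1000 / 200)^(1/1.3)
= 5.0^0.7692
= 3.4488
Floor: level = 3

level 3


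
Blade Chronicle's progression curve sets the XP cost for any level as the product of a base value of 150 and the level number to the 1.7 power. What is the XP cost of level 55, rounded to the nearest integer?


XP = 150 * level^1.7
Substitute level = 55:
XP = 150 * 55^1.7
= 150 * 909.1103
= 136367

136367 XP


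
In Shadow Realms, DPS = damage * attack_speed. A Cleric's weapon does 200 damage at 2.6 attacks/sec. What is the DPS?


DPS = damage * attack_speed
= 200 * 2.6
= 520.0

520.0 DPS


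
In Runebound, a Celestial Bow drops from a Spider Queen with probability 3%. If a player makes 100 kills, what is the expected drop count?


Expected drops = kills * (drop_rate / 100)
= 100 * (3 / 100)
= 100 * 0.03
= 3.0

3.0 drops


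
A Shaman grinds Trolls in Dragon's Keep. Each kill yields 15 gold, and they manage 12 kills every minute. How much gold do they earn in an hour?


Gold per minute = 15 * 12 = 180
Gold per hour = 180 * 60 = 10800

10800 gold/hour


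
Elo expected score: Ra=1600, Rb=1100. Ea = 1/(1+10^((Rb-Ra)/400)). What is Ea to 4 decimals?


Elo expected score: Ea = 1/(1 + 10^((Rb-Ra)/400))
Rb - Ra = 1100 - 1600 = -500
(Rb-Ra)/400 = -500/400 = -1.25
10^-1.25 = 0.056234
Ea = 1/(1 + 0.056234) = 1/1.056234 = 0.9468

0.9468


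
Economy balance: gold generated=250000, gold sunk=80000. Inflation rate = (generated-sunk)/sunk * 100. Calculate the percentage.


Net gold = 250000 - 80000 = 170000
Inflation rate = net / sunk * 100 = 170000 / 80000 * 100
= 2.125 * 100
= 212.50%

212.50%


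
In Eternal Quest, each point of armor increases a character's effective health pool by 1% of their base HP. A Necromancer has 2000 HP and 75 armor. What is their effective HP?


EHP = 2000 * (1 + 75/100)
= 2000 * (1 + 0.75)
= 2000 * 1.75
= 3500.0

3500.0 EHP


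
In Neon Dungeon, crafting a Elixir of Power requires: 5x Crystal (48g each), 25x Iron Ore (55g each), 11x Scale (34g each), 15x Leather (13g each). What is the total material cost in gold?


Cost breakdown:
  Crystal: 5 * 48 = 240
  Iron Ore: 25 * 55 = 1375
  Scale: 11 * 34 = 374
  Leather: 15 * 13 = 195
Total = 240 + 1375 + 374 + 195 = 2184

2184 gold


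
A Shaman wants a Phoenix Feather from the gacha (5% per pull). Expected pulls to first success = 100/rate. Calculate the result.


Expected pulls for a geometric distribution = 1/p = 100 / rate%
= 100 / 5
= 20.0

20.0 pulls


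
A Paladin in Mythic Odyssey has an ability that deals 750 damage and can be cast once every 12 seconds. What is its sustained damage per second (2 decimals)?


DPS = damage / cooldown
= 750 / 12
= 62.50

62.50 DPS


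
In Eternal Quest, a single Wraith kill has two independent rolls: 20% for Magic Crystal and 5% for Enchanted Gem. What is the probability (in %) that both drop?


For independent events, P(both) = P(A) * P(B)
= 20% * 5%
= 100 / 100 %
= 1.0%

1.0%


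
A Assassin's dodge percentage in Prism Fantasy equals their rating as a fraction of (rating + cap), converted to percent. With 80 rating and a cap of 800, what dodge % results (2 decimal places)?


dodge% = 80 / (80 + 800) * 100
= 80 / 880 * 100
= 0.090909 * 100
= 9.09%

9.09%


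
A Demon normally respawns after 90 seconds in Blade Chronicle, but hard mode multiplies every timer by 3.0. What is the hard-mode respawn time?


Respawn time = base * multiplier
= 90 * 3.0
= 270.0 seconds

270.0 seconds


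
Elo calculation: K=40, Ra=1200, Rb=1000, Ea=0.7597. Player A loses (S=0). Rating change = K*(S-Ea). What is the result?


Elo update: delta = K * (S - Ea), where S = 0 (loses)
S - Ea = 0 - 0.7597 = -0.7597
Rating change = 40 * -0.7597
= -30.39

-30.39 rating points


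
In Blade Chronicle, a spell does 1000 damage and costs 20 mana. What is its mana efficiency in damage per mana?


Efficiency = damage / mana
= 1000 / 20
= 50.00

50.00 dmg/mana


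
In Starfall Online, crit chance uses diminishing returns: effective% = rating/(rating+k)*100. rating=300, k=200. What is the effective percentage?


effective% = rating / (rating + k) * 100
= 300 / (300 + 200) * 100
= 300 / 500 * 100
= 0.6 * 100
= 60.00%

60.00%


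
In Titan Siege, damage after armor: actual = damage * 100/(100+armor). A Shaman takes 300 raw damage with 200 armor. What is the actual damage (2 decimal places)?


actual = 300 * 100 / (100 + 200)
= 300 * 100 / 300
= 30000 / 300
= 100.00

100.00 damage


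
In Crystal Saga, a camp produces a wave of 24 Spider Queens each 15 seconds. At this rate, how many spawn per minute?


Spawns per minute = count * (60 / interval)
= 24 * (60 / 15)
= 24 * 4.0
= 96.0

96.0 per minute


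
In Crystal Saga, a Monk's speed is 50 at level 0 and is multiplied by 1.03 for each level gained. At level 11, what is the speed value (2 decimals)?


value = base * growth^level
= 50 * 1.03^11
= 50 * 1.384234
= 69.21

69.21 speed


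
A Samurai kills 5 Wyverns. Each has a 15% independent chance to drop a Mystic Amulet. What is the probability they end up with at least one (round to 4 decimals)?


P(at least one) = 1 - P(none) = 1 - (1-p)^n
p = 15/100 = 0.15
1 - p = 0.85
(1 - p)^5 = 0.85^5 = 0.443705
P(at least one) = 1 - 0.443705 = 0.5563

0.5563


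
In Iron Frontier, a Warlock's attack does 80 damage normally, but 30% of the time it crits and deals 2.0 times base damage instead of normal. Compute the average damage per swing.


E[dmg] = base * (1 + crit_chance * (crit_mult - 1))
cc as decimal = 30/100 = 0.3
cm - 1 = 2.0 - 1 = 1.0
Bonus factor = 0.3 * 1.0 = 0.3
Total multiplier = 1 + 0.3 = 1.3
Expected damage = 80 * 1.3 = 104.00

104.00 damage


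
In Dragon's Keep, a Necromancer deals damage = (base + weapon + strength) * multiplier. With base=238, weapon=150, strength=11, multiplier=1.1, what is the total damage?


Sum base + weapon + str = 238 + 150 + 11 = 399
Multiply by 1.1:
399 * 1.1 = 438.9

438.9 damage


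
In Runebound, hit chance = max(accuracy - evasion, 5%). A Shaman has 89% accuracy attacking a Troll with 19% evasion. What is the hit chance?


accuracy - evasion = 89 - 19 = 70
Apply floor: max(70, 5) = 70
Hit chance = 70%

70%


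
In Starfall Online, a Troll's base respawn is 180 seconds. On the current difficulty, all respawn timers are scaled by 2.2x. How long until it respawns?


Respawn time = base * multiplier
= 180 * 2.2
= 396.0 seconds

396.0 seconds


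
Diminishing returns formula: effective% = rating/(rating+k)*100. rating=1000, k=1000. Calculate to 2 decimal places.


effective% = rating / (rating + k) * 100
= 1000 / (1000 + 1000) * 100
= 1000 / 2000 * 100
= 0.5 * 100
= 50.00%

50.00%


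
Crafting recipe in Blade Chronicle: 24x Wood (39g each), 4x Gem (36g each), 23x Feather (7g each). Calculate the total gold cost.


Cost breakdown:
  Wood: 24 * 39 = 936
  Gem: 4 * 36 = 144
  Feather: 23 * 7 = 161
Total = 936 + 144 + 161 = 1241

1241 gold


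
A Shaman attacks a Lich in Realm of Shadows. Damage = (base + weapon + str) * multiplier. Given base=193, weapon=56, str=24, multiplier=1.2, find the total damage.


Sum base + weapon + str = 193 + 56 + 24 = 273
Multiply by 1.2:
273 * 1.2 = 327.6

327.6 damage


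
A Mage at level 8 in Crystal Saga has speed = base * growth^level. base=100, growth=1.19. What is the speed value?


value = base * growth^level
= 100 * 1.19^8
= 100 * 4.021385
= 402.14

402.14 speed


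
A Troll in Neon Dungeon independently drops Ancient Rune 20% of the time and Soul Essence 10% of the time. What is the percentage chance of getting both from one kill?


For independent events, P(both) = P(A) * P(B)
= 20% * 10%
= 200 / 100 %
= 2.0%

2.0%


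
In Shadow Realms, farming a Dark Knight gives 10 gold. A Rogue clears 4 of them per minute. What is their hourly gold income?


Gold per minute = 10 * 4 = 40
Gold per hour = 40 * 60 = 2400

2400 gold/hour


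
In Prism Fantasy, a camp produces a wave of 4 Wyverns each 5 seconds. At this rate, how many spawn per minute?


Spawns per minute = count * (60 / interval)
= 4 * (60 / 5)
= 4 * 12.0
= 48.0

48.0 per minute


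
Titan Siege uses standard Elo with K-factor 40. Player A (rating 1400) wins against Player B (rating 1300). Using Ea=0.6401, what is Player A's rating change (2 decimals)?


Elo update: delta = K * (S - Ea), where S = 1 (wins)
S - Ea = 1 - 0.6401 = 0.3599
Rating change = 40 * 0.3599
= 14.40

14.40 rating points


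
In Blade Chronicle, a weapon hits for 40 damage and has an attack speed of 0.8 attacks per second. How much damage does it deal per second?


DPS = damage * attack_speed
= 40 * 0.8
= 32.0

32.0 DPS


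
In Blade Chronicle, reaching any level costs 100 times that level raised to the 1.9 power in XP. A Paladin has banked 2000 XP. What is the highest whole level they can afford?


XP = 100 * level^1.9, so level = (XP / 100)^(1/1.9)
= (2000 / 100)^(1/1.9)
= 20.0^0.5263
= 4.839
Floor: level = 4

level 4


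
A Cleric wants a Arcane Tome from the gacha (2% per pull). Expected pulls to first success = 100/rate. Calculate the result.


Expected pulls for a geometric distribution = 1/p = 100 / rate%
= 100 / 2
= 50.0

50.0 pulls
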